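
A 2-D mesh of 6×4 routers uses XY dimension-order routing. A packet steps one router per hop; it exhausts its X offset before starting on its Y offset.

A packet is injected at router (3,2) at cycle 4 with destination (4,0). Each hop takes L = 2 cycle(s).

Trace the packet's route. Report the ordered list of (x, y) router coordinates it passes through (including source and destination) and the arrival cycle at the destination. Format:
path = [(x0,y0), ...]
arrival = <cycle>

src (3,2)  cyc=4
E→(4,2)  cyc=6
S→(4,1)  cyc=8
S→(4,0)  cyc=10

path = [(3,2), (4,2), (4,1), (4,0)]
arrival = 10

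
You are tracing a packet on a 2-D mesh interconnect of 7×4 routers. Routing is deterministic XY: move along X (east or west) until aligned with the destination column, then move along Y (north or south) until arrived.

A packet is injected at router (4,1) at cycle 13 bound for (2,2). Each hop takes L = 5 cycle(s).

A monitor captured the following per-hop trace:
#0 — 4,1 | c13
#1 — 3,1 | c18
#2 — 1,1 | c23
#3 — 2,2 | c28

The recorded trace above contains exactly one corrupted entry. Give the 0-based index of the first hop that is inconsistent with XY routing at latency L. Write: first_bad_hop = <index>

first_bad_hop = 2

  1: Δx=-1 Δy=+0 Δt=5 [ok]
  2: Δx=-2 Δy=+0 Δt=5 [BAD: non-unit step]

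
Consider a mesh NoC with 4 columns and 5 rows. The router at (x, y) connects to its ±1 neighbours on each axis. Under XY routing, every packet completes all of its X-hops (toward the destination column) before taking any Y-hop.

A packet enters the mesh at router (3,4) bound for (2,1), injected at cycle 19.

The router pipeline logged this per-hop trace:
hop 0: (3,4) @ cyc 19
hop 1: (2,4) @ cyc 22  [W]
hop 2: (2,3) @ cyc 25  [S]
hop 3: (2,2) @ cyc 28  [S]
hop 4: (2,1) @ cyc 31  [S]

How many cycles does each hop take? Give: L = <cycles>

L = 3

cyc[1] − cyc[0] = 22 − 19 = 3.
Per-hop latency L = Δcyc = 3.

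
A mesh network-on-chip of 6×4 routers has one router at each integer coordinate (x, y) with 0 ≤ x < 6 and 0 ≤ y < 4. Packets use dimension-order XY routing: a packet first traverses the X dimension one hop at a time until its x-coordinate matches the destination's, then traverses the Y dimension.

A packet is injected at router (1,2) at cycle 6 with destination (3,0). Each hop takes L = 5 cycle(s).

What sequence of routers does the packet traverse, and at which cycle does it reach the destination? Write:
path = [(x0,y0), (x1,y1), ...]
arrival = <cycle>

hop 0: (1,2) @ cyc 6
hop 1: (2,2) @ cyc 11  [E]
hop 2: (3,2) @ cyc 16  [E]
hop 3: (3,1) @ cyc 21  [S]
hop 4: (3,0) @ cyc 26  [S]

path = [(1,2), (2,2), (3,2), (3,1), (3,0)]
arrival = 26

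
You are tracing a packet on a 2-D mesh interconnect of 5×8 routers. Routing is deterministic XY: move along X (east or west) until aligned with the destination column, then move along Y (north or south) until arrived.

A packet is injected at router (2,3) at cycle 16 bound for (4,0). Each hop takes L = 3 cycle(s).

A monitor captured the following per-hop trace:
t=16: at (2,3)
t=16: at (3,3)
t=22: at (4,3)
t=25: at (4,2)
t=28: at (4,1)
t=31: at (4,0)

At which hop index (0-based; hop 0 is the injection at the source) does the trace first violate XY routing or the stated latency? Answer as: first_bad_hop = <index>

  1: Δx=+1 Δy=+0 Δt=0 [BAD: Δcyc=0≠L]

first_bad_hop = 1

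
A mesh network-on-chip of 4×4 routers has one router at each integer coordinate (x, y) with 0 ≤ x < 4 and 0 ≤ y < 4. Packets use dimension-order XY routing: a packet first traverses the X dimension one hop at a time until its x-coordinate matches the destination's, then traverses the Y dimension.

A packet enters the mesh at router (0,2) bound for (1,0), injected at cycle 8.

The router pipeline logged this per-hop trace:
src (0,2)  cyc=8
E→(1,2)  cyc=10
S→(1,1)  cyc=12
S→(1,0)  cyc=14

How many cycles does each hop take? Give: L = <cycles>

cyc[1] − cyc[0] = 10 − 8 = 2.
Each hop adds L, hence L = 2.

L = 2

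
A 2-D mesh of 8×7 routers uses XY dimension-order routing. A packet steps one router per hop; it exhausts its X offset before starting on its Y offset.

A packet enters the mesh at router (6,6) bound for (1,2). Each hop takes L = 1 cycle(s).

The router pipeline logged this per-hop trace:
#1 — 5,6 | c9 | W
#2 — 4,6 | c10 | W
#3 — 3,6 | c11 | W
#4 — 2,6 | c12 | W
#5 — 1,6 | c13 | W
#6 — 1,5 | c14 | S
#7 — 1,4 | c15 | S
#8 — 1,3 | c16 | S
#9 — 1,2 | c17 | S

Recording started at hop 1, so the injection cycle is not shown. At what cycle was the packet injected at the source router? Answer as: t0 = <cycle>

t0 = 8

The first recorded entry is hop 1 at cycle 9.
So t0 = 9 − 1·1 = 8.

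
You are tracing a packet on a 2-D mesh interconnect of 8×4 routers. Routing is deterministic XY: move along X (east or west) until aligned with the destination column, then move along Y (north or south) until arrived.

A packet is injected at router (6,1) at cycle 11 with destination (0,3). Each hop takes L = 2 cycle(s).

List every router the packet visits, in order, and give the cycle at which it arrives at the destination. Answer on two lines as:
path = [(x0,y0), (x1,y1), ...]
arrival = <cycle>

[0] x=6 y=1 t=11
[1] x=5 y=1 t=13 →W
[2] x=4 y=1 t=15 →W
[3] x=3 y=1 t=17 →W
[4] x=2 y=1 t=19 →W
[5] x=1 y=1 t=21 →W
[6] x=0 y=1 t=23 →W
[7] x=0 y=2 t=25 →N
[8] x=0 y=3 t=27 →N

path = [(6,1), (5,1), (4,1), (3,1), (2,1), (1,1), (0,1), (0,2), (0,3)]
arrival = 27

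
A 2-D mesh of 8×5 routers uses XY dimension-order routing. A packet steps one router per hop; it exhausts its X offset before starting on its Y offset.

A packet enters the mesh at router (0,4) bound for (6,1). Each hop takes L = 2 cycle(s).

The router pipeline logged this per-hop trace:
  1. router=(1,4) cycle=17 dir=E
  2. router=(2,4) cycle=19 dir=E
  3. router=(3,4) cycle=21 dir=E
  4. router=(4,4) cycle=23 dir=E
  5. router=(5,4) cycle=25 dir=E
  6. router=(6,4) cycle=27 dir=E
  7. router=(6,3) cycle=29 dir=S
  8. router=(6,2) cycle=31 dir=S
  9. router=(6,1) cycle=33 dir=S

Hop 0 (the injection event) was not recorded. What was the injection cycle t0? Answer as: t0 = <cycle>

t0 = 15

The first recorded entry is hop 1 at cycle 17.
t0 = cyc[1] − L = 17 − 2 = 15.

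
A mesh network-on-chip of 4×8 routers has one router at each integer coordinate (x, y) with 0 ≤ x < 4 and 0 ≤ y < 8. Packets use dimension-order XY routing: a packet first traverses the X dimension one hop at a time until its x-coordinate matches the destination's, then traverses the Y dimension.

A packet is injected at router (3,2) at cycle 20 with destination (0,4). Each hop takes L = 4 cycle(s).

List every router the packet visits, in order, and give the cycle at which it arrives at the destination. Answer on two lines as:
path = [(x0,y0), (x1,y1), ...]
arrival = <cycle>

[0] x=3 y=2 t=20
[1] x=2 y=2 t=24 →W
[2] x=1 y=2 t=28 →W
[3] x=0 y=2 t=32 →W
[4] x=0 y=3 t=36 →N
[5] x=0 y=4 t=40 →N

path = [(3,2), (2,2), (1,2), (0,2), (0,3), (0,4)]
arrival = 40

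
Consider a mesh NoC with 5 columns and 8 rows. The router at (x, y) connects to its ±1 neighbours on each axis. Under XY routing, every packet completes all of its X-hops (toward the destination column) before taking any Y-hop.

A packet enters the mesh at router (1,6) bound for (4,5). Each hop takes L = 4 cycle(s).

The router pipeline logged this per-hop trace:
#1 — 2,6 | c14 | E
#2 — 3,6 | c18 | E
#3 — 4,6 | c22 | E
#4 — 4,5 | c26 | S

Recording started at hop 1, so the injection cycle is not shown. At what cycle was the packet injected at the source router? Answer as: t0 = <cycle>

t0 = 10

cyc[1] = 14 and cyc[k] = t0 + k·L for every k.
So t0 = 14 − 1·4 = 10.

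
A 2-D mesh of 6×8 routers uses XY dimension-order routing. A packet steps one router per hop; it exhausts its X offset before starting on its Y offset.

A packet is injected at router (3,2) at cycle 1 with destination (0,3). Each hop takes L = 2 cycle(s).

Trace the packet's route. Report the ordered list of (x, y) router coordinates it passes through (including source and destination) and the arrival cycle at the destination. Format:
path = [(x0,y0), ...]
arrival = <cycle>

  0. router=(3,2) cycle=1 (inject)
  1. router=(2,2) cycle=3 dir=W
  2. router=(1,2) cycle=5 dir=W
  3. router=(0,2) cycle=7 dir=W
  4. router=(0,3) cycle=9 dir=N

path = [(3,2), (2,2), (1,2), (0,2), (0,3)]
arrival = 9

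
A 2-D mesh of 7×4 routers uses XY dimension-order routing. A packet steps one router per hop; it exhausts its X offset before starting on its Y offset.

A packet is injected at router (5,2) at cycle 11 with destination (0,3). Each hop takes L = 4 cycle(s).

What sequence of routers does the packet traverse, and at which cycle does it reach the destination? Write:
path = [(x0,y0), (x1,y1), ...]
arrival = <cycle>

hop 0: (5,2) @ cyc 11
hop 1: (4,2) @ cyc 15  [W]
hop 2: (3,2) @ cyc 19  [W]
hop 3: (2,2) @ cyc 23  [W]
hop 4: (1,2) @ cyc 27  [W]
hop 5: (0,2) @ cyc 31  [W]
hop 6: (0,3) @ cyc 35  [N]

path = [(5,2), (4,2), (3,2), (2,2), (1,2), (0,2), (0,3)]
arrival = 35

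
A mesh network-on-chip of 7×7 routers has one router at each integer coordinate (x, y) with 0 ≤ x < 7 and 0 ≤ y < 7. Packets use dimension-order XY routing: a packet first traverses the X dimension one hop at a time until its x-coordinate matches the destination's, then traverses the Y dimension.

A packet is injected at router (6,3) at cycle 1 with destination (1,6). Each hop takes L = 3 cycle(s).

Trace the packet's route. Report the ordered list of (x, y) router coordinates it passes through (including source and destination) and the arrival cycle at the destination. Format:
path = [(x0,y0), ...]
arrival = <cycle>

hop 0: (6,3) @ cyc 1
hop 1: (5,3) @ cyc 4  [W]
hop 2: (4,3) @ cyc 7  [W]
hop 3: (3,3) @ cyc 10  [W]
hop 4: (2,3) @ cyc 13  [W]
hop 5: (1,3) @ cyc 16  [W]
hop 6: (1,4) @ cyc 19  [N]
hop 7: (1,5) @ cyc 22  [N]
hop 8: (1,6) @ cyc 25  [N]

path = [(6,3), (5,3), (4,3), (3,3), (2,3), (1,3), (1,4), (1,5), (1,6)]
arrival = 25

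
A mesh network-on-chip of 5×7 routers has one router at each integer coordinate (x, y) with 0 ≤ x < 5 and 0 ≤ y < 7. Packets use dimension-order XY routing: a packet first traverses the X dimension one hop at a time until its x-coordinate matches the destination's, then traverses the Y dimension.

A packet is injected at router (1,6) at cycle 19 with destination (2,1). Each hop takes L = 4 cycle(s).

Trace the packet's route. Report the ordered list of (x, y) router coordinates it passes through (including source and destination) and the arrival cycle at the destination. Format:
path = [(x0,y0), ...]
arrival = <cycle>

src (1,6)  cyc=19
E→(2,6)  cyc=23
S→(2,5)  cyc=27
S→(2,4)  cyc=31
S→(2,3)  cyc=35
S→(2,2)  cyc=39
S→(2,1)  cyc=43

path = [(1,6), (2,6), (2,5), (2,4), (2,3), (2,2), (2,1)]
arrival = 43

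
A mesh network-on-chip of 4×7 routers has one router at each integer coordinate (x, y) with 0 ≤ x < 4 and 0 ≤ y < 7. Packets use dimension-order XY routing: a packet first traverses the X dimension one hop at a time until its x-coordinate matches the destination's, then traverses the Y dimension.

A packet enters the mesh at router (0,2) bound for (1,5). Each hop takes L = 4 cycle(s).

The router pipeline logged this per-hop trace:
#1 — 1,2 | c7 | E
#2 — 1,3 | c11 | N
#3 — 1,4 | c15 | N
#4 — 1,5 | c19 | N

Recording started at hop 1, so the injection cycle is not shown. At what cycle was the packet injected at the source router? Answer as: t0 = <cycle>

t0 = 3

Hop 1 reached at cycle 7; hop k is at t0 + k·L.
Subtract one hop: t0 = 7 − 4 = 3.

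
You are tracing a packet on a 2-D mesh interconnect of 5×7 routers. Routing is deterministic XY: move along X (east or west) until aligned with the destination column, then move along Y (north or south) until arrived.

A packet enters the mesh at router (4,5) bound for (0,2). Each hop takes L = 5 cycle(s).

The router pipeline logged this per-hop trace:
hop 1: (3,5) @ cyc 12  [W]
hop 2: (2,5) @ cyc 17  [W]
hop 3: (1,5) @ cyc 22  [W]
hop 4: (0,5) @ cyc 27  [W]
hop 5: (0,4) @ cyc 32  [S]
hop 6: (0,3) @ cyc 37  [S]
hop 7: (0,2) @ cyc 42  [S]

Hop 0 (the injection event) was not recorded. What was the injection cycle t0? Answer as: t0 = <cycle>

t0 = 7

cyc[1] = 12 and cyc[k] = t0 + k·L for every k.
Subtract one hop: t0 = 12 − 5 = 7.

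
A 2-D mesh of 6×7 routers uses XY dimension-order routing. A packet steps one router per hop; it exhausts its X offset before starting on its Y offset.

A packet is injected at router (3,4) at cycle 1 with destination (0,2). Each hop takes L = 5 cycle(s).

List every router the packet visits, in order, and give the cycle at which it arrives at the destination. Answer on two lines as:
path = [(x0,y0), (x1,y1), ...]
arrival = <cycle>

path = [(3,4), (2,4), (1,4), (0,4), (0,3), (0,2)]
arrival = 26

t=1: at (3,4)
t=6: at (2,4) after W
t=11: at (1,4) after W
t=16: at (0,4) after W
t=21: at (0,3) after S
t=26: at (0,2) after S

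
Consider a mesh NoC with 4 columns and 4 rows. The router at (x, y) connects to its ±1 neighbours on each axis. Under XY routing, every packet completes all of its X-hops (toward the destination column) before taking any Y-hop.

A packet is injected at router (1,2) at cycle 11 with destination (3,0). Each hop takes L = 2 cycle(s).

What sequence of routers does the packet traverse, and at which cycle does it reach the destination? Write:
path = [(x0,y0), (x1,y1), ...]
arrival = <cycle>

path = [(1,2), (2,2), (3,2), (3,1), (3,0)]
arrival = 19

[0] x=1 y=2 t=11
[1] x=2 y=2 t=13 →E
[2] x=3 y=2 t=15 →E
[3] x=3 y=1 t=17 →S
[4] x=3 y=0 t=19 →S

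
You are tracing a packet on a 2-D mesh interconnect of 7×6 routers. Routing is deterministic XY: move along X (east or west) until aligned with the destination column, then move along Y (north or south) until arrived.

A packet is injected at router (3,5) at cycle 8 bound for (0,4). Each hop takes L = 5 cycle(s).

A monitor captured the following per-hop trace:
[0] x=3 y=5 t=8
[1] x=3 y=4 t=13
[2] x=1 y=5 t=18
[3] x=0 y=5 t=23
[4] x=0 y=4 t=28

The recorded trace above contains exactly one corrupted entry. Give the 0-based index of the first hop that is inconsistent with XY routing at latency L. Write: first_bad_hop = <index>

first_bad_hop = 1

hop 1: step (+0,-1), +5 cyc — BAD: Y-move but x=3≠0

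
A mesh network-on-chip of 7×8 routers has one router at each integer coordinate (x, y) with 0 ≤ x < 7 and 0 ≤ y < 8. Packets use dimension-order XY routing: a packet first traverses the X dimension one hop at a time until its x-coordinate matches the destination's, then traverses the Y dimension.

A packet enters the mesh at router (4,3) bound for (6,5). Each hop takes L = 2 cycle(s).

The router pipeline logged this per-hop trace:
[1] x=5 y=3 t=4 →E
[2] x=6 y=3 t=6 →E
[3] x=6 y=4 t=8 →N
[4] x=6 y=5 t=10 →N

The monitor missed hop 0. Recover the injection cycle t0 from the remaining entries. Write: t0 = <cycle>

At hop 1 the cycle is 4; in general cyc_k = t0 + kL.
Subtract one hop: t0 = 4 − 2 = 2.

t0 = 2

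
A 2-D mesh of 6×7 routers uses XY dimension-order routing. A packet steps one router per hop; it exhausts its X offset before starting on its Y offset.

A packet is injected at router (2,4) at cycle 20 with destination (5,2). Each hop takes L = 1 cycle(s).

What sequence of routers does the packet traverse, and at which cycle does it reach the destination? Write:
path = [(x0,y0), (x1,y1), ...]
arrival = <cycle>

path = [(2,4), (3,4), (4,4), (5,4), (5,3), (5,2)]
arrival = 25

#0 — 2,4 | c20
#1 — 3,4 | c21 | E
#2 — 4,4 | c22 | E
#3 — 5,4 | c23 | E
#4 — 5,3 | c24 | S
#5 — 5,2 | c25 | S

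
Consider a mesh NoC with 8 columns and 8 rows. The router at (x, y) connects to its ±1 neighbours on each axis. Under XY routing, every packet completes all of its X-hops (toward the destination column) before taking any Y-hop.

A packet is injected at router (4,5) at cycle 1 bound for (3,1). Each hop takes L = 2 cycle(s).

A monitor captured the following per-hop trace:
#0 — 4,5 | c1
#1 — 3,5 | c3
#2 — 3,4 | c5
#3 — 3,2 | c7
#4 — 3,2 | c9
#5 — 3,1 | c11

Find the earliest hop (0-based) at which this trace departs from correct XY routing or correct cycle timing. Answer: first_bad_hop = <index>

first_bad_hop = 3

  1: Δx=-1 Δy=+0 Δt=2 [ok]
  2: Δx=+0 Δy=-1 Δt=2 [ok]
  3: Δx=+0 Δy=-2 Δt=2 [BAD: non-unit step]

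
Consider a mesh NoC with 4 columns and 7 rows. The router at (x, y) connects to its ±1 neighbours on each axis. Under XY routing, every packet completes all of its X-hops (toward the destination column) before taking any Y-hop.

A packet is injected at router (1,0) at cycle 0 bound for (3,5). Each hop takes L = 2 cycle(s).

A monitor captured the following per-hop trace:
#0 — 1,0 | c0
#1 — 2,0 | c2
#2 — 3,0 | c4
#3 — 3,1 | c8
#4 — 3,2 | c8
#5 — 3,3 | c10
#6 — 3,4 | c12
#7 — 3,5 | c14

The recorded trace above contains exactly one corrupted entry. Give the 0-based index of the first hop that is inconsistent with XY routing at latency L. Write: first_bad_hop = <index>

first_bad_hop = 3

  1: Δx=+1 Δy=+0 Δt=2 [ok]
  2: Δx=+1 Δy=+0 Δt=2 [ok]
  3: Δx=+0 Δy=+1 Δt=4 [BAD: Δcyc=4≠L]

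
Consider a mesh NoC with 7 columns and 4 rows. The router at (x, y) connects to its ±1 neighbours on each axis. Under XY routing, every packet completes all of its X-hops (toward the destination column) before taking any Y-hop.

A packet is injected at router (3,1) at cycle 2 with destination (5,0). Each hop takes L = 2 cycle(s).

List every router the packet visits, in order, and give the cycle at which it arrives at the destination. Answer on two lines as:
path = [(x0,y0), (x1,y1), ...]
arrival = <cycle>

t=2: at (3,1)
t=4: at (4,1) after E
t=6: at (5,1) after E
t=8: at (5,0) after S

path = [(3,1), (4,1), (5,1), (5,0)]
arrival = 8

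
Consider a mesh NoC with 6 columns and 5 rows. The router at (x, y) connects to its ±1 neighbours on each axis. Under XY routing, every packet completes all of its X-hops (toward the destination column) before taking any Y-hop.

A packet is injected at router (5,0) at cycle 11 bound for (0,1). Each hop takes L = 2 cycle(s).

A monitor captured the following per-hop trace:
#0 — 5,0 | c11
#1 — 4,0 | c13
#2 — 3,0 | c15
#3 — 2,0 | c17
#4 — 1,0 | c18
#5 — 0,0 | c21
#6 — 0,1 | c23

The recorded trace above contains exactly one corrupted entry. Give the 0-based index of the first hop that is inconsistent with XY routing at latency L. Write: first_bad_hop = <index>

first_bad_hop = 4

check 1→ d=(-1,0) cyc+2: ok
check 2→ d=(-1,0) cyc+2: ok
check 3→ d=(-1,0) cyc+2: ok
check 4→ d=(-1,0) cyc+1: BAD: Δcyc=1≠L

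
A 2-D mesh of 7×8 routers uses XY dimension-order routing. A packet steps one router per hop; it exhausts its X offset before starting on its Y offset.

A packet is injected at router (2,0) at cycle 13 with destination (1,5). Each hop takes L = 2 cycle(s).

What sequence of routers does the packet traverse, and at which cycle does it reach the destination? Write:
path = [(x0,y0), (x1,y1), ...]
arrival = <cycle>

#0 — 2,0 | c13
#1 — 1,0 | c15 | W
#2 — 1,1 | c17 | N
#3 — 1,2 | c19 | N
#4 — 1,3 | c21 | N
#5 — 1,4 | c23 | N
#6 — 1,5 | c25 | N

path = [(2,0), (1,0), (1,1), (1,2), (1,3), (1,4), (1,5)]
arrival = 25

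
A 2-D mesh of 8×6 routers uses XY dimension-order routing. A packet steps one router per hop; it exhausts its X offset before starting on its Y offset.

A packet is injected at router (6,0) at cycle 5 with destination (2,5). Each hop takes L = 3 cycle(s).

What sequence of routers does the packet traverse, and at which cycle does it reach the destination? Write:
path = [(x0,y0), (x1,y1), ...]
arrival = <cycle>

path = [(6,0), (5,0), (4,0), (3,0), (2,0), (2,1), (2,2), (2,3), (2,4), (2,5)]
arrival = 32

t=5: at (6,0)
t=8: at (5,0) after W
t=11: at (4,0) after W
t=14: at (3,0) after W
t=17: at (2,0) after W
t=20: at (2,1) after N
t=23: at (2,2) after N
t=26: at (2,3) after N
t=29: at (2,4) after N
t=32: at (2,5) after N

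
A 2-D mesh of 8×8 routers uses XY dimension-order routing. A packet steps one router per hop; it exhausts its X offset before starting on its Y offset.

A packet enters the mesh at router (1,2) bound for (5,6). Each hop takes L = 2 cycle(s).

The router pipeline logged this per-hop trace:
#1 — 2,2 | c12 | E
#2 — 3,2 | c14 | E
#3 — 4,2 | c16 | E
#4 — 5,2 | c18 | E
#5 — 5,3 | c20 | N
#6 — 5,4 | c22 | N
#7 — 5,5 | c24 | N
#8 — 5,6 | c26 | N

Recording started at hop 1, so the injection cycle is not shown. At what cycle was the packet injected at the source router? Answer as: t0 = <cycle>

The first recorded entry is hop 1 at cycle 12.
Therefore t0 = 12 − L = 10.

t0 = 10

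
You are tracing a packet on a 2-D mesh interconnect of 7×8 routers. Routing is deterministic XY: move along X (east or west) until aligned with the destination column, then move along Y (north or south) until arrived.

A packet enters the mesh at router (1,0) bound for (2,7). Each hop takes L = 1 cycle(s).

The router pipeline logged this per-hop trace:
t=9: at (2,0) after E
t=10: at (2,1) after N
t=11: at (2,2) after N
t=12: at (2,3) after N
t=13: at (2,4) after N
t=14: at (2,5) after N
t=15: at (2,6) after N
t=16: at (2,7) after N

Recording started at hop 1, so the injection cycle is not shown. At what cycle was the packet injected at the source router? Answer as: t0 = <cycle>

The first recorded entry is hop 1 at cycle 9.
t0 = cyc[1] − L = 9 − 1 = 8.

t0 = 8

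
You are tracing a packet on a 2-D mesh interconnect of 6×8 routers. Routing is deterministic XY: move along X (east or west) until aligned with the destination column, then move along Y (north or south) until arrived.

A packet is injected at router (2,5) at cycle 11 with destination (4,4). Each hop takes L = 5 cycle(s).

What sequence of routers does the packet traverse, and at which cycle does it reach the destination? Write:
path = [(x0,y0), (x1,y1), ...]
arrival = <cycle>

path = [(2,5), (3,5), (4,5), (4,4)]
arrival = 26

  0. router=(2,5) cycle=11 (inject)
  1. router=(3,5) cycle=16 dir=E
  2. router=(4,5) cycle=21 dir=E
  3. router=(4,4) cycle=26 dir=S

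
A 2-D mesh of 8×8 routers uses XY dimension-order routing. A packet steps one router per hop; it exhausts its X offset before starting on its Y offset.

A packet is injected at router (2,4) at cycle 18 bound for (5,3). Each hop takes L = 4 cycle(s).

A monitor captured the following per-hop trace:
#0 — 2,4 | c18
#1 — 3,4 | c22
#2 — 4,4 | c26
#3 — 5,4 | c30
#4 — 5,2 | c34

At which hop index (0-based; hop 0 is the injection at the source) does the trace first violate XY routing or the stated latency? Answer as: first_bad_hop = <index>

hop 1: step (+1,+0), +4 cyc — ok
hop 2: step (+1,+0), +4 cyc — ok
hop 3: step (+1,+0), +4 cyc — ok
hop 4: step (+0,-2), +4 cyc — BAD: non-unit step

first_bad_hop = 4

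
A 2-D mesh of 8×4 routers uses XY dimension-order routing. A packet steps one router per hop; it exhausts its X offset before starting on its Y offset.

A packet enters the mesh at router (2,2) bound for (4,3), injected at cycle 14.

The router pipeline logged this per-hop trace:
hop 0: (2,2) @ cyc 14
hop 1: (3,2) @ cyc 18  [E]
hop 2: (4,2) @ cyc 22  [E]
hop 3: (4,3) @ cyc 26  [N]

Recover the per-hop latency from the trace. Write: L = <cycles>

Δcyc across hop 0→1: 18 − 14 = 4.
Per-hop latency L = Δcyc = 4.

L = 4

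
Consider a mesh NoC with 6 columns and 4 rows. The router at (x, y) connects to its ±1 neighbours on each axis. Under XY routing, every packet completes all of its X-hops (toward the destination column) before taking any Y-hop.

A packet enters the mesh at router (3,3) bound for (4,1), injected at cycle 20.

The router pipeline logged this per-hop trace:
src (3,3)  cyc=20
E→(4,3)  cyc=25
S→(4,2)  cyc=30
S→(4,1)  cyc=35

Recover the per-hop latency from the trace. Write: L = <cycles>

L = 5

From hop 0 (20) to hop 1 (25): +5 cycles.
One hop costs L cycles, so L = 5.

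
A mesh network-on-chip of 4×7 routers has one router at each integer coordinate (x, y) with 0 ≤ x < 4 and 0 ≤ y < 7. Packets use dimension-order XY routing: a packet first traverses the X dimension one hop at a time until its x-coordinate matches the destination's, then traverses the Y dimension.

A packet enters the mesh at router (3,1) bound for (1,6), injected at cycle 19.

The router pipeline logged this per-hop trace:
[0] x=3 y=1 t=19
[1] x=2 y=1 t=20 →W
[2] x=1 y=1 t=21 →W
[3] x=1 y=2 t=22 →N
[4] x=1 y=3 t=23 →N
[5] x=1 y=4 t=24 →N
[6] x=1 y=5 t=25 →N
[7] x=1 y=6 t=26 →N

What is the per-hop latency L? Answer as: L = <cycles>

L = 1

cyc[1] − cyc[0] = 20 − 19 = 1.
One hop costs L cycles, so L = 1.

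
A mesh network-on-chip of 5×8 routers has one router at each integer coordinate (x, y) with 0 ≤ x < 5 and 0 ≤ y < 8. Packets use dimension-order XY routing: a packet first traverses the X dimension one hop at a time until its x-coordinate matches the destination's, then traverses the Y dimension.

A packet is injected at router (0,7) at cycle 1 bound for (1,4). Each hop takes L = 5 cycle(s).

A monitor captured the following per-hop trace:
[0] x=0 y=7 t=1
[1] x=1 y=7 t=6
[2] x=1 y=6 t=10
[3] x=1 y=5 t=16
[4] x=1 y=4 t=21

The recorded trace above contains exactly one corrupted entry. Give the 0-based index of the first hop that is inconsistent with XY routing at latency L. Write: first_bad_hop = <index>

first_bad_hop = 2

hop 1: step (+1,+0), +5 cyc — ok
hop 2: step (+0,-1), +4 cyc — BAD: Δcyc=4≠L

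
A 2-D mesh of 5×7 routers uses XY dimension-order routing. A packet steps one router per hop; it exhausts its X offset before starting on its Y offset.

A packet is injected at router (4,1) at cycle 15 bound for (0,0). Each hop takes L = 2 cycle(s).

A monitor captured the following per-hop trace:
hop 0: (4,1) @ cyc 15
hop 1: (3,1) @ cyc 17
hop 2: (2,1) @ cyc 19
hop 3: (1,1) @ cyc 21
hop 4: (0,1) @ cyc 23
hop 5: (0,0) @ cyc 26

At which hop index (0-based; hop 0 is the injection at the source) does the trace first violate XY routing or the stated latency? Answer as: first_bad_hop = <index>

  1: Δx=-1 Δy=+0 Δt=2 [ok]
  2: Δx=-1 Δy=+0 Δt=2 [ok]
  3: Δx=-1 Δy=+0 Δt=2 [ok]
  4: Δx=-1 Δy=+0 Δt=2 [ok]
  5: Δx=+0 Δy=-1 Δt=3 [BAD: Δcyc=3≠L]

first_bad_hop = 5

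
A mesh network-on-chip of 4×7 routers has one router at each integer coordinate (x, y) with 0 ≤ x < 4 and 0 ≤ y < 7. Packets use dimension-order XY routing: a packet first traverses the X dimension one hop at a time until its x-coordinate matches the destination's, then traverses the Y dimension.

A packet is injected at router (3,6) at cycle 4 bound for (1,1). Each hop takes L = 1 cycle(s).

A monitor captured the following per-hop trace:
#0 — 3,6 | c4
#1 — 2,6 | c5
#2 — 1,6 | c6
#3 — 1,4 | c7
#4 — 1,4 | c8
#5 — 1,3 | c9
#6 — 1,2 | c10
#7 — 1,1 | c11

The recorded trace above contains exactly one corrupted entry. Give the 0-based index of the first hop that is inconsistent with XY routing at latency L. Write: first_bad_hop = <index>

first_bad_hop = 3

hop 1: step (-1,+0), +1 cyc — ok
hop 2: step (-1,+0), +1 cyc — ok
hop 3: step (+0,-2), +1 cyc — BAD: non-unit step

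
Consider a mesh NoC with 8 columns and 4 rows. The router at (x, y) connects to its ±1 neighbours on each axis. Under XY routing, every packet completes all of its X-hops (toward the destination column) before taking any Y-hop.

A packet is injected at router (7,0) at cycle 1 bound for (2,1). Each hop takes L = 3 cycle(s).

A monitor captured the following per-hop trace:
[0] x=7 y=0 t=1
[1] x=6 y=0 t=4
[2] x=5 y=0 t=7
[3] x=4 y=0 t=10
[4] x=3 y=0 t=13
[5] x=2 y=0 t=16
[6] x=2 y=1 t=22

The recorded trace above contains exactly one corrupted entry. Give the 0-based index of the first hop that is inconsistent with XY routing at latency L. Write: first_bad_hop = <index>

first_bad_hop = 6

hop 1: step (-1,+0), +3 cyc — ok
hop 2: step (-1,+0), +3 cyc — ok
hop 3: step (-1,+0), +3 cyc — ok
hop 4: step (-1,+0), +3 cyc — ok
hop 5: step (-1,+0), +3 cyc — ok
hop 6: step (+0,+1), +6 cyc — BAD: Δcyc=6≠L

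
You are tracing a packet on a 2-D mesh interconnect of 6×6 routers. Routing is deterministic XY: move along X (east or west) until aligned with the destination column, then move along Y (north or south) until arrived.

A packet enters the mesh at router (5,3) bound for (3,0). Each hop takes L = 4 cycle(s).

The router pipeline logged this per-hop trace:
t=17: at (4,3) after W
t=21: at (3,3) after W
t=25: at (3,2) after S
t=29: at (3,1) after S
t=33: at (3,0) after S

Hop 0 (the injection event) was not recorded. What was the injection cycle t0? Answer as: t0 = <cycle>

t0 = 13

The first recorded entry is hop 1 at cycle 17.
Subtract one hop: t0 = 17 − 4 = 13.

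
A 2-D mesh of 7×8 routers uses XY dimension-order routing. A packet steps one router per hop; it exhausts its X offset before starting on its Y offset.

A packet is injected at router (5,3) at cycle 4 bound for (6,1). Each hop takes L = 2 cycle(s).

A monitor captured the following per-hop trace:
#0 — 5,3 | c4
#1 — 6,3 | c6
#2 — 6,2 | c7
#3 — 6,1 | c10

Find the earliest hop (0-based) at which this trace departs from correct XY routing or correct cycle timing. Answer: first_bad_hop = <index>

  1: Δx=+1 Δy=+0 Δt=2 [ok]
  2: Δx=+0 Δy=-1 Δt=1 [BAD: Δcyc=1≠L]

first_bad_hop = 2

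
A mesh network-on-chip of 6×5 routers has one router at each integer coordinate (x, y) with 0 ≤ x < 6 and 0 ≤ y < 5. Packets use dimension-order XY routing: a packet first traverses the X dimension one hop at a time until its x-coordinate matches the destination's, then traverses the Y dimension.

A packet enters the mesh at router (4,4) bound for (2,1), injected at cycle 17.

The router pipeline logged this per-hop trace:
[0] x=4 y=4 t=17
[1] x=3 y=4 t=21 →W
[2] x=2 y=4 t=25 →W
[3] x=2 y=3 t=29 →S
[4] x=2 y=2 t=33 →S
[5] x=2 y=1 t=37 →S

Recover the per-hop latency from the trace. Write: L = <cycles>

cyc[1] − cyc[0] = 21 − 17 = 4.
One hop costs L cycles, so L = 4.

L = 4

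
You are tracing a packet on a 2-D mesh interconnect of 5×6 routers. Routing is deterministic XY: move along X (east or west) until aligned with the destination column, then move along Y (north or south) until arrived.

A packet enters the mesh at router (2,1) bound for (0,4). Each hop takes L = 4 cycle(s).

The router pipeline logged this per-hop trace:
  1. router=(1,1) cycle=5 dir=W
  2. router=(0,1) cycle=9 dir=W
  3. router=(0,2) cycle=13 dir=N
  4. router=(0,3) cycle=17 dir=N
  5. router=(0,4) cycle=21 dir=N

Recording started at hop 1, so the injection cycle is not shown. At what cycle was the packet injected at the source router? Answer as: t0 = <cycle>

At hop 1 the cycle is 5; in general cyc_k = t0 + kL.
t0 = cyc[1] − L = 5 − 4 = 1.

t0 = 1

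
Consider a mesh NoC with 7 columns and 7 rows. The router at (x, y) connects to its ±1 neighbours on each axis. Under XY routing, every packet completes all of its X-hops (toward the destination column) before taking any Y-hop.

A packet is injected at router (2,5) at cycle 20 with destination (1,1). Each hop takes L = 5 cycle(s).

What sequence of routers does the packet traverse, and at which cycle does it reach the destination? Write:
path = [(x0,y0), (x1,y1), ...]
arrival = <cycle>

path = [(2,5), (1,5), (1,4), (1,3), (1,2), (1,1)]
arrival = 45

#0 — 2,5 | c20
#1 — 1,5 | c25 | W
#2 — 1,4 | c30 | S
#3 — 1,3 | c35 | S
#4 — 1,2 | c40 | S
#5 — 1,1 | c45 | S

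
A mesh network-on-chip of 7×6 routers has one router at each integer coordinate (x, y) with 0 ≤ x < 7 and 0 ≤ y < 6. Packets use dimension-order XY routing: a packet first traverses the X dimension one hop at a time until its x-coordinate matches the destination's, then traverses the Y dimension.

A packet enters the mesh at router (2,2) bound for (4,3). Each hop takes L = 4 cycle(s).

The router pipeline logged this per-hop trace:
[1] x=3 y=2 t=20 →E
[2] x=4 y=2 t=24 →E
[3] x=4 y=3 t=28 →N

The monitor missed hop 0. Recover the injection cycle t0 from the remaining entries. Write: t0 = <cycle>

t0 = 16

The first recorded entry is hop 1 at cycle 20.
Subtract one hop: t0 = 20 − 4 = 16.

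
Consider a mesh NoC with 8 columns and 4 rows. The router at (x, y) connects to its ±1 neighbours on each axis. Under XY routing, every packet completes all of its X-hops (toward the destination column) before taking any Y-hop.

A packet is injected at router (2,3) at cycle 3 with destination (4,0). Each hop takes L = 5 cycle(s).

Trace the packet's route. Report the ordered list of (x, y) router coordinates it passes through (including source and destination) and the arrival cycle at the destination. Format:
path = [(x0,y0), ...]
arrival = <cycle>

src (2,3)  cyc=3
E→(3,3)  cyc=8
E→(4,3)  cyc=13
S→(4,2)  cyc=18
S→(4,1)  cyc=23
S→(4,0)  cyc=28

path = [(2,3), (3,3), (4,3), (4,2), (4,1), (4,0)]
arrival = 28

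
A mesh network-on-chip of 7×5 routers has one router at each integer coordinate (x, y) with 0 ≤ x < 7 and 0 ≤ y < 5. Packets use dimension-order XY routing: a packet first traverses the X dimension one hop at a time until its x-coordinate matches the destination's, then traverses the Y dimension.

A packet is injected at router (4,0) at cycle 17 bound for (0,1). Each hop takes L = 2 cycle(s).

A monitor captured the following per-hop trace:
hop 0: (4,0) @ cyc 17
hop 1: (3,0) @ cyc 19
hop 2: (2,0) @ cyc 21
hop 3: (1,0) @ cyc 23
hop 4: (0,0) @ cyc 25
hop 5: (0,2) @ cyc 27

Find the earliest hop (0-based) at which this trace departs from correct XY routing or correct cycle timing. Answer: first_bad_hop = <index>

hop 1: step (-1,+0), +2 cyc — ok
hop 2: step (-1,+0), +2 cyc — ok
hop 3: step (-1,+0), +2 cyc — ok
hop 4: step (-1,+0), +2 cyc — ok
hop 5: step (+0,+2), +2 cyc — BAD: non-unit step

first_bad_hop = 5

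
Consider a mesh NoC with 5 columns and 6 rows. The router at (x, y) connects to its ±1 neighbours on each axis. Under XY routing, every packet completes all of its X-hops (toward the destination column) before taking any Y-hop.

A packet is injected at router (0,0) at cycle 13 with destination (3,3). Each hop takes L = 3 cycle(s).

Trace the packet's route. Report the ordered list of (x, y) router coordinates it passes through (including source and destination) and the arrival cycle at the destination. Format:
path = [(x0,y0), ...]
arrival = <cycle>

#0 — 0,0 | c13
#1 — 1,0 | c16 | E
#2 — 2,0 | c19 | E
#3 — 3,0 | c22 | E
#4 — 3,1 | c25 | N
#5 — 3,2 | c28 | N
#6 — 3,3 | c31 | N

path = [(0,0), (1,0), (2,0), (3,0), (3,1), (3,2), (3,3)]
arrival = 31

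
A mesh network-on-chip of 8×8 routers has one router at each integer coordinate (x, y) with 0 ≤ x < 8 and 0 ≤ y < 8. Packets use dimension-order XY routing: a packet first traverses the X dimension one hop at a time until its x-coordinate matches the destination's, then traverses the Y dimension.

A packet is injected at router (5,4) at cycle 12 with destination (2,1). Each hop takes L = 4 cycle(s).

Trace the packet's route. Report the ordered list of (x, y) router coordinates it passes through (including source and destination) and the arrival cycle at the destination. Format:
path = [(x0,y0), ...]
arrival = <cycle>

src (5,4)  cyc=12
W→(4,4)  cyc=16
W→(3,4)  cyc=20
W→(2,4)  cyc=24
S→(2,3)  cyc=28
S→(2,2)  cyc=32
S→(2,1)  cyc=36

path = [(5,4), (4,4), (3,4), (2,4), (2,3), (2,2), (2,1)]
arrival = 36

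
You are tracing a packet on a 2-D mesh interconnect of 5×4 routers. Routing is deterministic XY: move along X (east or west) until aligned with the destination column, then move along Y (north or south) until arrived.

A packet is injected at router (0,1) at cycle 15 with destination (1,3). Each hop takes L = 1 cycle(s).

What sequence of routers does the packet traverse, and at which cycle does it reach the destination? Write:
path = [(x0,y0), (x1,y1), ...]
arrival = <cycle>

path = [(0,1), (1,1), (1,2), (1,3)]
arrival = 18

src (0,1)  cyc=15
E→(1,1)  cyc=16
N→(1,2)  cyc=17
N→(1,3)  cyc=18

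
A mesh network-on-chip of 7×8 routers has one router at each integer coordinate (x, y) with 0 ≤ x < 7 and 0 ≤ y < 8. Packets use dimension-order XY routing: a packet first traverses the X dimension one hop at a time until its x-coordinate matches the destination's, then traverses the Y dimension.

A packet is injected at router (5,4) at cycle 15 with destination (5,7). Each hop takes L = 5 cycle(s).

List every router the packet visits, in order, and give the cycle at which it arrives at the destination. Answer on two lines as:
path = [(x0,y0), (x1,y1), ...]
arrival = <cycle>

path = [(5,4), (5,5), (5,6), (5,7)]
arrival = 30

[0] x=5 y=4 t=15
[1] x=5 y=5 t=20 →N
[2] x=5 y=6 t=25 →N
[3] x=5 y=7 t=30 →N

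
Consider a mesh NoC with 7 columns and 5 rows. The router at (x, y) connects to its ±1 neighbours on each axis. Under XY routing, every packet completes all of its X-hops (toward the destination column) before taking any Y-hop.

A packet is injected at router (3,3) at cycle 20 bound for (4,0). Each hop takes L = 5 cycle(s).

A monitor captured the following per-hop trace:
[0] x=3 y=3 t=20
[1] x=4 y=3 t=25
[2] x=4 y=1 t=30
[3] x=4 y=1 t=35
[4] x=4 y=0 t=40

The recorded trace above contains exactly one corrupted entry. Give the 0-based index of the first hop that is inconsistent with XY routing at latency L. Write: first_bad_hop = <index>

first_bad_hop = 2

  1: Δx=+1 Δy=+0 Δt=5 [ok]
  2: Δx=+0 Δy=-2 Δt=5 [BAD: non-unit step]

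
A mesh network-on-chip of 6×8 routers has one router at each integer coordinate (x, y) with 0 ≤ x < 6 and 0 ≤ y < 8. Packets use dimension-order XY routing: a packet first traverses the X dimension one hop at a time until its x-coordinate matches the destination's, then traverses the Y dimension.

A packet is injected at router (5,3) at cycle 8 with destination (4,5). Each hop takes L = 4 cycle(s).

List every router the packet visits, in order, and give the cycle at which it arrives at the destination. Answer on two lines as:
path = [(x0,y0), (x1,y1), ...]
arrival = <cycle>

  0. router=(5,3) cycle=8 (inject)
  1. router=(4,3) cycle=12 dir=W
  2. router=(4,4) cycle=16 dir=N
  3. router=(4,5) cycle=20 dir=N

path = [(5,3), (4,3), (4,4), (4,5)]
arrival = 20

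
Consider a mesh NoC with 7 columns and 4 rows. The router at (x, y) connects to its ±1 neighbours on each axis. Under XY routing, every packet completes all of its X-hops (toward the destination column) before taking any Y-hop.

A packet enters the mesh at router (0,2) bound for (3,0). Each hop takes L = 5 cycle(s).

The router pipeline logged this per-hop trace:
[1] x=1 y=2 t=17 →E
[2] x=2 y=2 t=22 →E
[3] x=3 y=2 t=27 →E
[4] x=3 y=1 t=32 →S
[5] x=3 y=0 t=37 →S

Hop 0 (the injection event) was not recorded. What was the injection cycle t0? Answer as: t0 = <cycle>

cyc[1] = 17 and cyc[k] = t0 + k·L for every k.
So t0 = 17 − 1·5 = 12.

t0 = 12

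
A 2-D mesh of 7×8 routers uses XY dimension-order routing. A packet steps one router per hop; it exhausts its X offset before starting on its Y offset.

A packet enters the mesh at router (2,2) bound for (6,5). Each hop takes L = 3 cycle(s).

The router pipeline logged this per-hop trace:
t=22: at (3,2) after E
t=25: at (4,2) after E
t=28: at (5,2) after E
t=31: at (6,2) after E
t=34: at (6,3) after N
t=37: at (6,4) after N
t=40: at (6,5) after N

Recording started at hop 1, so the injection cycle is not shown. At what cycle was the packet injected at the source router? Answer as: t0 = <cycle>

Hop 1 reached at cycle 22; hop k is at t0 + k·L.
So t0 = 22 − 1·3 = 19.

t0 = 19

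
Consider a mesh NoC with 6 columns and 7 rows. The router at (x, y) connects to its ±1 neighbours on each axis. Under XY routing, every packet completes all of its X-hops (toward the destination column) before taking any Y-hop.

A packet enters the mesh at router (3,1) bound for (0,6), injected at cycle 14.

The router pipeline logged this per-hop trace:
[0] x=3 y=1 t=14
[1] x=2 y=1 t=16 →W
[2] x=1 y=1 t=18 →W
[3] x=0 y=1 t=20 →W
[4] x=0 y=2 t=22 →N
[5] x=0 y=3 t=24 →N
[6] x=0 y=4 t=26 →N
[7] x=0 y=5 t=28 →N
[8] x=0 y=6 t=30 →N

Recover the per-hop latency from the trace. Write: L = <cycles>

L = 2

cyc[1] − cyc[0] = 16 − 14 = 2.
One hop costs L cycles, so L = 2.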